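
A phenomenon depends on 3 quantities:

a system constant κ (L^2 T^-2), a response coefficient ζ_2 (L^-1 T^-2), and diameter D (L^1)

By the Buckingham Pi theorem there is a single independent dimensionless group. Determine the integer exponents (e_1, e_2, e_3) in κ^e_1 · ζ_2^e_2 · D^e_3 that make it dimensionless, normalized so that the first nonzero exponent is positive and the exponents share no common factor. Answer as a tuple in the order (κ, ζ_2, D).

L: e_1·(2) + e_2·(-1) + e_3·(1) = 0
T: e_1·(-2) + e_2·(-2) + e_3·(0) = 0
Solving this homogeneous linear system for the smallest-integer solution (first nonzero entry positive) gives (1, -1, -3).

(1, -1, -3)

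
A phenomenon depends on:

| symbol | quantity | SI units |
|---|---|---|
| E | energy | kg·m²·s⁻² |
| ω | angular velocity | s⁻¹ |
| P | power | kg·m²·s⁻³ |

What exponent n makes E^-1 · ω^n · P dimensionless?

-1

Balance the T exponent: (-1)·n from ω, plus −(-2) + (-3) = -1 from the rest, must sum to zero.
−n − 1 = 0, so n = -1.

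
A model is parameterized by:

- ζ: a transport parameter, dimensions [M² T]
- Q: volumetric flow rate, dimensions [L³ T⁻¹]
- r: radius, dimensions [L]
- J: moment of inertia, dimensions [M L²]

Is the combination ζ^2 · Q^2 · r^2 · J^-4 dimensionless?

Sum the exponent of each base dimension across the product:
  M: 2·[ζ]_M + 2·[Q]_M + 2·[r]_M − 4·[J]_M = 2·(2) + 2·(0) + 2·(0) − 4·(1) = 0
  L: 2·[ζ]_L + 2·[Q]_L + 2·[r]_L − 4·[J]_L = 2·(0) + 2·(3) + 2·(1) − 4·(2) = 0
  T: 2·[ζ]_T + 2·[Q]_T + 2·[r]_T − 4·[J]_T = 2·(1) + 2·(-1) + 2·(0) − 4·(0) = 0
All base exponents vanish — dimensionless.

yes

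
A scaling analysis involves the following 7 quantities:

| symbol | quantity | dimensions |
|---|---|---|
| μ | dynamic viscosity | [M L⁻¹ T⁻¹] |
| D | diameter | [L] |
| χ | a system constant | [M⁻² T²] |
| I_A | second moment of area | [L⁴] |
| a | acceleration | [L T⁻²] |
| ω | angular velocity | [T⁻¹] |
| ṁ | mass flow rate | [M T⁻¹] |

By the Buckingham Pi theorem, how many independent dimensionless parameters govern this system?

There are 7 variables and 3 base dimensions (M, L, T).
The dimension matrix has rank 3.
Independent dimensionless groups: 7 − 3 = 4.

4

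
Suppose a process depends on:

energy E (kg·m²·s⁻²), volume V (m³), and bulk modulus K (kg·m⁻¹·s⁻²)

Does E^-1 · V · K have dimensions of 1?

Sum the exponent of each base dimension across the product:
  M: −[E]_M + [V]_M + [K]_M = −(1) + (0) + (1) = 0
  L: −[E]_L + [V]_L + [K]_L = −(2) + (3) + (-1) = 0
  T: −[E]_T + [V]_T + [K]_T = −(-2) + (0) + (-2) = 0
  Θ: −[E]_Θ + [V]_Θ + [K]_Θ = −(0) + (0) + (0) = 0
  N: −[E]_N + [V]_N + [K]_N = −(0) + (0) + (0) = 0
All base exponents vanish — dimensionless.

yes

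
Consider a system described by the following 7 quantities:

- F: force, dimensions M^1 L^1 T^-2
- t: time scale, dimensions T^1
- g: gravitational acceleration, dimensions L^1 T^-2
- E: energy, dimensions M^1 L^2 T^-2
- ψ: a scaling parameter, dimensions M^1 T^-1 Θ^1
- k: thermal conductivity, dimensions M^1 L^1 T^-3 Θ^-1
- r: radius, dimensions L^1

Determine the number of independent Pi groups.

3

There are 7 variables and 4 base dimensions (M, L, T, Θ).
The dimension matrix has rank 4.
Independent dimensionless groups: 7 − 4 = 3.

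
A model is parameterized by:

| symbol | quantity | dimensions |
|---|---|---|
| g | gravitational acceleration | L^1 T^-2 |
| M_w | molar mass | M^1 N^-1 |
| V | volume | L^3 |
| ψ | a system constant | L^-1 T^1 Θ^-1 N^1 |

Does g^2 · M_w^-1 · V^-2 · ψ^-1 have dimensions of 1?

Sum the exponent of each base dimension across the product:
  M: 2·[g]_M − [M_w]_M − 2·[V]_M − [ψ]_M = 2·(0) − (1) − 2·(0) − (0) = -1
  L: 2·[g]_L − [M_w]_L − 2·[V]_L − [ψ]_L = 2·(1) − (0) − 2·(3) − (-1) = -3
  T: 2·[g]_T − [M_w]_T − 2·[V]_T − [ψ]_T = 2·(-2) − (0) − 2·(0) − (1) = -5
  Θ: 2·[g]_Θ − [M_w]_Θ − 2·[V]_Θ − [ψ]_Θ = 2·(0) − (0) − 2·(0) − (-1) = 1
  N: 2·[g]_N − [M_w]_N − 2·[V]_N − [ψ]_N = 2·(0) − (-1) − 2·(0) − (1) = 0
Net dimensions [M⁻¹ L⁻³ T⁻⁵ Θ] ≠ [1] — not dimensionless.

no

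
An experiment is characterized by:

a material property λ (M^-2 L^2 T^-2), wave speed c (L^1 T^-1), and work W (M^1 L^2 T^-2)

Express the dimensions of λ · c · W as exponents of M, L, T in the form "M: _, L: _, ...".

Collect each base-dimension exponent across the product:
  M: (-2) + (0) + (1) = -1
  L: (2) + (1) + (2) = 5
  T: (-2) + (-1) + (-2) = -5
So the dimensions are [M⁻¹ L⁵ T⁻⁵].

M: -1, L: 5, T: -5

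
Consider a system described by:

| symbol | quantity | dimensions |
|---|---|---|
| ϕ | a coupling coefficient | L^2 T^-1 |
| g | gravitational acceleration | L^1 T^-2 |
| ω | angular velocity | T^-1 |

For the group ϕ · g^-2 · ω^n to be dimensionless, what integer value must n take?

Balance the T exponent: (-1)·n from ω, plus (-1) − 2·(-2) = 3 from the rest, must sum to zero.
−n + 3 = 0, so n = 3.

3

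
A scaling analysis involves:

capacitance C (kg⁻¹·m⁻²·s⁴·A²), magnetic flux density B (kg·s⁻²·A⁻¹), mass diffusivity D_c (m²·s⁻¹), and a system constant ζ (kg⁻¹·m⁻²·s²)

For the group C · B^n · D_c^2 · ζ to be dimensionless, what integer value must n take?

Balance the M exponent: (1)·n from B, plus (-1) + 2·(0) + (-1) = -2 from the rest, must sum to zero.
n − 2 = 0, so n = 2.

2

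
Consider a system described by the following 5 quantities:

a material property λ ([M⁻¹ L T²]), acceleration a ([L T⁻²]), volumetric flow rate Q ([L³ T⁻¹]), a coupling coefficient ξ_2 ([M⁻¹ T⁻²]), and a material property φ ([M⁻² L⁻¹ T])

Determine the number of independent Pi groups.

There are 5 variables and 3 base dimensions (M, L, T).
The dimension matrix has rank 3.
Independent dimensionless groups: 5 − 3 = 2.

2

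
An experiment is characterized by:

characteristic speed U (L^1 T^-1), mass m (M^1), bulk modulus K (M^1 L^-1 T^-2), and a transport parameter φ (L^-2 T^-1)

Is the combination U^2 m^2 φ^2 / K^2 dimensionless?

yes

Sum the exponent of each base dimension across the product:
  M: 2·[U]_M + 2·[m]_M − 2·[K]_M + 2·[φ]_M = 2·(0) + 2·(1) − 2·(1) + 2·(0) = 0
  L: 2·[U]_L + 2·[m]_L − 2·[K]_L + 2·[φ]_L = 2·(1) + 2·(0) − 2·(-1) + 2·(-2) = 0
  T: 2·[U]_T + 2·[m]_T − 2·[K]_T + 2·[φ]_T = 2·(-1) + 2·(0) − 2·(-2) + 2·(-1) = 0
All base exponents vanish — dimensionless.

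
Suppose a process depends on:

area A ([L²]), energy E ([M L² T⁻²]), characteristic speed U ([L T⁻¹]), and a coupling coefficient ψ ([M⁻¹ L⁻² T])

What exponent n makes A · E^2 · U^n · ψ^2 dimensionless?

Balance the L exponent: (1)·n from U, plus (2) + 2·(2) + 2·(-2) = 2 from the rest, must sum to zero.
n + 2 = 0, so n = -2.

-2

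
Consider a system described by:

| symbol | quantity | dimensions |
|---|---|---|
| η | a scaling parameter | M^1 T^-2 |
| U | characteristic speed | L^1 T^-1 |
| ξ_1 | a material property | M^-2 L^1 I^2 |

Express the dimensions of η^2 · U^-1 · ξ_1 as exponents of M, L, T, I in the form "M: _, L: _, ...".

M: 0, L: 0, T: -3, I: 2

Collect each base-dimension exponent across the product:
  M: 2·(1) − (0) + (-2) = 0
  L: 2·(0) − (1) + (1) = 0
  T: 2·(-2) − (-1) + (0) = -3
  I: 2·(0) − (0) + (2) = 2
So the dimensions are [T⁻³ I²].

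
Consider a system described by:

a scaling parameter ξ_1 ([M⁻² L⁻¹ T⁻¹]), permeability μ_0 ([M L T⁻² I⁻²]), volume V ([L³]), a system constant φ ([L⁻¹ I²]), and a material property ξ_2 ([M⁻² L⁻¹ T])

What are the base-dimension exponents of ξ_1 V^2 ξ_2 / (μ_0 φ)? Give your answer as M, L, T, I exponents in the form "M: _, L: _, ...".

Collect each base-dimension exponent across the product:
  M: (-2) − (1) + 2·(0) − (0) + (-2) = -5
  L: (-1) − (1) + 2·(3) − (-1) + (-1) = 4
  T: (-1) − (-2) + 2·(0) − (0) + (1) = 2
  I: (0) − (-2) + 2·(0) − (2) + (0) = 0
So the dimensions are [M⁻⁵ L⁴ T²].

M: -5, L: 4, T: 2, I: 0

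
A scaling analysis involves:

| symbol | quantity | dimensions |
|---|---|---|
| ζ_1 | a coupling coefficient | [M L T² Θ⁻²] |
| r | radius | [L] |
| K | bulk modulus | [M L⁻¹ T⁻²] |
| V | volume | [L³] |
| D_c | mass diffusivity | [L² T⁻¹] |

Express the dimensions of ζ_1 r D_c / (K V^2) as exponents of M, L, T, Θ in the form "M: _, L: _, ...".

Collect each base-dimension exponent across the product:
  M: (1) + (0) − (1) − 2·(0) + (0) = 0
  L: (1) + (1) − (-1) − 2·(3) + (2) = -1
  T: (2) + (0) − (-2) − 2·(0) + (-1) = 3
  Θ: (-2) + (0) − (0) − 2·(0) + (0) = -2
So the dimensions are [L⁻¹ T³ Θ⁻²].

M: 0, L: -1, T: 3, Θ: -2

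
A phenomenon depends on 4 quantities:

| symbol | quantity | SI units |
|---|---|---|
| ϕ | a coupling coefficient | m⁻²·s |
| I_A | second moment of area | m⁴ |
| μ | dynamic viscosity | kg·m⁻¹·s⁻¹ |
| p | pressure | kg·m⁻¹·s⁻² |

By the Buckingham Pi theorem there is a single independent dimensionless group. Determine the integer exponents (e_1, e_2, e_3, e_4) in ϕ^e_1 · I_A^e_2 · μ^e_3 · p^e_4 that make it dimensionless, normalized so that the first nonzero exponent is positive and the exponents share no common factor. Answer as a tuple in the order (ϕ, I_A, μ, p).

(2, 1, -2, 2)

M: e_1·(0) + e_2·(0) + e_3·(1) + e_4·(1) = 0
L: e_1·(-2) + e_2·(4) + e_3·(-1) + e_4·(-1) = 0
T: e_1·(1) + e_2·(0) + e_3·(-1) + e_4·(-2) = 0
Solving this homogeneous linear system for the smallest-integer solution (first nonzero entry positive) gives (2, 1, -2, 2).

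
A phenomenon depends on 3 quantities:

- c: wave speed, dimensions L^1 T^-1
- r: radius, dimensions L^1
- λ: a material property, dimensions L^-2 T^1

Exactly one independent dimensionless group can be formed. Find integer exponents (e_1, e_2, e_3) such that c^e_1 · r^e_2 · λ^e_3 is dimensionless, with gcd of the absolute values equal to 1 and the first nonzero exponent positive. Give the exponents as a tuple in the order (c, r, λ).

(1, 1, 1)

L: e_1·(1) + e_2·(1) + e_3·(-2) = 0
T: e_1·(-1) + e_2·(0) + e_3·(1) = 0
Solving this homogeneous linear system for the smallest-integer solution (first nonzero entry positive) gives (1, 1, 1).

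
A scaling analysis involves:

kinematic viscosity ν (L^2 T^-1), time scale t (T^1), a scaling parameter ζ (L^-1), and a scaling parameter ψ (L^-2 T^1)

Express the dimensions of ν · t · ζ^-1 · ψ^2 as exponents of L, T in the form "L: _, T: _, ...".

Collect each base-dimension exponent across the product:
  L: (2) + (0) − (-1) + 2·(-2) = -1
  T: (-1) + (1) − (0) + 2·(1) = 2
So the dimensions are [L⁻¹ T²].

L: -1, T: 2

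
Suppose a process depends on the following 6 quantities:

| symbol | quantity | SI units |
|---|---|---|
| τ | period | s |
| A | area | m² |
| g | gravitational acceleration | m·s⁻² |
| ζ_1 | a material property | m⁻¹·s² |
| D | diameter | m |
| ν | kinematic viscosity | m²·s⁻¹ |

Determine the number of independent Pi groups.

4

There are 6 variables and 2 base dimensions (L, T).
The dimension matrix has rank 2.
Independent dimensionless groups: 6 − 2 = 4.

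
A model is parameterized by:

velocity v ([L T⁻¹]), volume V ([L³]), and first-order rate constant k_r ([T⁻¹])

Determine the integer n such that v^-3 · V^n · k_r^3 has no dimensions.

Balance the L exponent: (3)·n from V, plus −3·(1) + 3·(0) = -3 from the rest, must sum to zero.
3n − 3 = 0, so n = 1.

1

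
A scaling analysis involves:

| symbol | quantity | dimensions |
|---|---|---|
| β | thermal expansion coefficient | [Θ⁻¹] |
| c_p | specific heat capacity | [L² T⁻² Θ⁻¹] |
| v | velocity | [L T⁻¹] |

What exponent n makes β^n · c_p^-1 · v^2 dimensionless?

1

Balance the Θ exponent: (-1)·n from β, plus −(-1) + 2·(0) = 1 from the rest, must sum to zero.
−n + 1 = 0, so n = 1.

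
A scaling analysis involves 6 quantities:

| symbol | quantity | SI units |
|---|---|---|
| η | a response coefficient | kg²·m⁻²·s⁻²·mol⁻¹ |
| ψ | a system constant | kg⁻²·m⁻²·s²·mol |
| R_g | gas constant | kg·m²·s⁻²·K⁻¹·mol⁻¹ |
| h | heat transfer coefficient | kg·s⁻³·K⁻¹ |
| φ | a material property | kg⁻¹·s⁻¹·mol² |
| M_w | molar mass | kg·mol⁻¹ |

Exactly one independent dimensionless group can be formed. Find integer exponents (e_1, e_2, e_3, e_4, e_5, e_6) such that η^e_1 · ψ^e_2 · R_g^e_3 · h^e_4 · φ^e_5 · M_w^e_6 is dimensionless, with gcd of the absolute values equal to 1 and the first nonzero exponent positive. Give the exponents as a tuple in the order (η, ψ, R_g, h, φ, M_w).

M: e_1·(2) + e_2·(-2) + e_3·(1) + e_4·(1) + e_5·(-1) + e_6·(1) = 0
L: e_1·(-2) + e_2·(-2) + e_3·(2) + e_4·(0) + e_5·(0) + e_6·(0) = 0
T: e_1·(-2) + e_2·(2) + e_3·(-2) + e_4·(-3) + e_5·(-1) + e_6·(0) = 0
Θ: e_1·(0) + e_2·(0) + e_3·(-1) + e_4·(-1) + e_5·(0) + e_6·(0) = 0
N: e_1·(-1) + e_2·(1) + e_3·(-1) + e_4·(0) + e_5·(2) + e_6·(-1) = 0
Solving this homogeneous linear system for the smallest-integer solution (first nonzero entry positive) gives (1, 1, 2, -2, 2, 2).

(1, 1, 2, -2, 2, 2)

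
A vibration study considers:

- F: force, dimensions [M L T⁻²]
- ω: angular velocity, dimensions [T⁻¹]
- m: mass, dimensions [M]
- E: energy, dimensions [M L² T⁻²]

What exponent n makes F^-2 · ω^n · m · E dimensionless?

Balance the T exponent: (-1)·n from ω, plus −2·(-2) + (0) + (-2) = 2 from the rest, must sum to zero.
−n + 2 = 0, so n = 2.

2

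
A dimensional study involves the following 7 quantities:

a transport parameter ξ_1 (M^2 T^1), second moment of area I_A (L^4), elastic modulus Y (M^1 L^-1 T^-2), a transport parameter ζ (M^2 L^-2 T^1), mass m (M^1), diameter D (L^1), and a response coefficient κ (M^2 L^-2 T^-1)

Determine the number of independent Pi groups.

4

There are 7 variables and 3 base dimensions (M, L, T).
The dimension matrix has rank 3.
Independent dimensionless groups: 7 − 3 = 4.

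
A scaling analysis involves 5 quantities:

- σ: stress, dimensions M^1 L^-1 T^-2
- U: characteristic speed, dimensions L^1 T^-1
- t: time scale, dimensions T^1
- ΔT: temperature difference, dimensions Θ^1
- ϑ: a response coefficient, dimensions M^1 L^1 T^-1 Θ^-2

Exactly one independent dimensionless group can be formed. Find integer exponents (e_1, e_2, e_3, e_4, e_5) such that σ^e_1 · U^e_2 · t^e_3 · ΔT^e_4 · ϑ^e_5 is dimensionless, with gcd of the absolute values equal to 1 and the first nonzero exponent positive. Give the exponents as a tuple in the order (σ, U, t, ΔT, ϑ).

(1, 2, 3, -2, -1)

M: e_1·(1) + e_2·(0) + e_3·(0) + e_4·(0) + e_5·(1) = 0
L: e_1·(-1) + e_2·(1) + e_3·(0) + e_4·(0) + e_5·(1) = 0
T: e_1·(-2) + e_2·(-1) + e_3·(1) + e_4·(0) + e_5·(-1) = 0
Θ: e_1·(0) + e_2·(0) + e_3·(0) + e_4·(1) + e_5·(-2) = 0
Solving this homogeneous linear system for the smallest-integer solution (first nonzero entry positive) gives (1, 2, 3, -2, -1).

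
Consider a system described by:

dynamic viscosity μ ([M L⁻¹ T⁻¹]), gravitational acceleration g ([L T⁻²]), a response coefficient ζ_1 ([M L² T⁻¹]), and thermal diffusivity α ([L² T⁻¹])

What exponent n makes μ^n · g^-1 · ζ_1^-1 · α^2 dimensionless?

1

Balance the M exponent: (1)·n from μ, plus −(0) − (1) + 2·(0) = -1 from the rest, must sum to zero.
n − 1 = 0, so n = 1.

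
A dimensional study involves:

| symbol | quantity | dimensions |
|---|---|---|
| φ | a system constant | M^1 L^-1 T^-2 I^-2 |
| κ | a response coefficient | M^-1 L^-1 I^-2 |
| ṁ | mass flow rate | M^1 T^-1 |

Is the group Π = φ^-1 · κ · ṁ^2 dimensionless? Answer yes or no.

yes

Sum the exponent of each base dimension across the product:
  M: −[φ]_M + [κ]_M + 2·[ṁ]_M = −(1) + (-1) + 2·(1) = 0
  L: −[φ]_L + [κ]_L + 2·[ṁ]_L = −(-1) + (-1) + 2·(0) = 0
  T: −[φ]_T + [κ]_T + 2·[ṁ]_T = −(-2) + (0) + 2·(-1) = 0
  I: −[φ]_I + [κ]_I + 2·[ṁ]_I = −(-2) + (-2) + 2·(0) = 0
All base exponents vanish — dimensionless.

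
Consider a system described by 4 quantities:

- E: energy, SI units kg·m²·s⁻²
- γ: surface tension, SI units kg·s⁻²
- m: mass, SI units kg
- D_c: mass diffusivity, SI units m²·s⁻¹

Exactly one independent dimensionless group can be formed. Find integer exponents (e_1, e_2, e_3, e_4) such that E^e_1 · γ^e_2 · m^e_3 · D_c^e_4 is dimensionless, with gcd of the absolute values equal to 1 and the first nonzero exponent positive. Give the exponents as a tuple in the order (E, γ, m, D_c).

M: e_1·(1) + e_2·(1) + e_3·(1) + e_4·(0) = 0
L: e_1·(2) + e_2·(0) + e_3·(0) + e_4·(2) = 0
T: e_1·(-2) + e_2·(-2) + e_3·(0) + e_4·(-1) = 0
Solving this homogeneous linear system for the smallest-integer solution (first nonzero entry positive) gives (2, -1, -1, -2).

(2, -1, -1, -2)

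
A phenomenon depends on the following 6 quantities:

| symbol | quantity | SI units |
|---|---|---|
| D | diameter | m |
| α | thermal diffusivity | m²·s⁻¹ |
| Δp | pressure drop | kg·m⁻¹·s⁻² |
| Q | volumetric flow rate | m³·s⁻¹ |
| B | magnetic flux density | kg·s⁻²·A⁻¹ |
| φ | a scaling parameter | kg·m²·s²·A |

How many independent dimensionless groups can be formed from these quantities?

2

There are 6 variables and 4 base dimensions (M, L, T, I).
The dimension matrix has rank 4.
Independent dimensionless groups: 6 − 4 = 2.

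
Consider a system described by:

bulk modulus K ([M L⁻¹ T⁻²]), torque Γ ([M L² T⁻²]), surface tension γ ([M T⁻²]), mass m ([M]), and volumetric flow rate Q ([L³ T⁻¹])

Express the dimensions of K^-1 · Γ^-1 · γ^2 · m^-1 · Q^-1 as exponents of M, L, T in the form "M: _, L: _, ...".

M: -1, L: -4, T: 1

Collect each base-dimension exponent across the product:
  M: −(1) − (1) + 2·(1) − (1) − (0) = -1
  L: −(-1) − (2) + 2·(0) − (0) − (3) = -4
  T: −(-2) − (-2) + 2·(-2) − (0) − (-1) = 1
So the dimensions are [M⁻¹ L⁻⁴ T].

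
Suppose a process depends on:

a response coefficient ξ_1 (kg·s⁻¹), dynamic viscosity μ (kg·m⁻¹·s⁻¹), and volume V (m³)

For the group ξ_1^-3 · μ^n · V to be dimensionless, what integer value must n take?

Balance the M exponent: (1)·n from μ, plus −3·(1) + (0) = -3 from the rest, must sum to zero.
n − 3 = 0, so n = 3.

3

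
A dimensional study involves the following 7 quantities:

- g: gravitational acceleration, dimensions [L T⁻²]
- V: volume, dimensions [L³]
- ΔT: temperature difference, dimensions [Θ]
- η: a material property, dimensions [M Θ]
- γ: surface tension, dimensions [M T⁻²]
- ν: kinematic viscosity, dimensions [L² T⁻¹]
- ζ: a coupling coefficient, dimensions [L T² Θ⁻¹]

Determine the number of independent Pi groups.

3

There are 7 variables and 4 base dimensions (M, L, T, Θ).
The dimension matrix has rank 4.
Independent dimensionless groups: 7 − 4 = 3.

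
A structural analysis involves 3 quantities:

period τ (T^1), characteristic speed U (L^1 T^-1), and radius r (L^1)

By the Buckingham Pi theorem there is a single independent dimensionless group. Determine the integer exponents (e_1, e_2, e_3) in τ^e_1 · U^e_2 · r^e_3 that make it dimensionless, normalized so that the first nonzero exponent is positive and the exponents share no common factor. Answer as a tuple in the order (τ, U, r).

L: e_1·(0) + e_2·(1) + e_3·(1) = 0
T: e_1·(1) + e_2·(-1) + e_3·(0) = 0
Solving this homogeneous linear system for the smallest-integer solution (first nonzero entry positive) gives (1, 1, -1).

(1, 1, -1)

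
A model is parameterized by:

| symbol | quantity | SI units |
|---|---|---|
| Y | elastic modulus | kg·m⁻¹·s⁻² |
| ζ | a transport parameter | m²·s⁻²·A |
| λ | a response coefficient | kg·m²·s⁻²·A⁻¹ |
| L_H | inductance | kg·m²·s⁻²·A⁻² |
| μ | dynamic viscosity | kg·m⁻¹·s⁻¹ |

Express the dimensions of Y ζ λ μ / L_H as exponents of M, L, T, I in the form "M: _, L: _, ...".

M: 2, L: 0, T: -5, I: 2

Collect each base-dimension exponent across the product:
  M: (1) + (0) + (1) − (1) + (1) = 2
  L: (-1) + (2) + (2) − (2) + (-1) = 0
  T: (-2) + (-2) + (-2) − (-2) + (-1) = -5
  I: (0) + (1) + (-1) − (-2) + (0) = 2
So the dimensions are [M² T⁻⁵ I²].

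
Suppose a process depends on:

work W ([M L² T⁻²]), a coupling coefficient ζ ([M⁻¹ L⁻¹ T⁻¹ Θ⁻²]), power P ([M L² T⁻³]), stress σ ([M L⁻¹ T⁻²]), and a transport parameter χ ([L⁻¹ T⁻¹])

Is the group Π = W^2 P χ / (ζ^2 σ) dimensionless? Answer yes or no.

no

Sum the exponent of each base dimension across the product:
  M: 2·[W]_M − 2·[ζ]_M + [P]_M − [σ]_M + [χ]_M = 2·(1) − 2·(-1) + (1) − (1) + (0) = 4
  L: 2·[W]_L − 2·[ζ]_L + [P]_L − [σ]_L + [χ]_L = 2·(2) − 2·(-1) + (2) − (-1) + (-1) = 8
  T: 2·[W]_T − 2·[ζ]_T + [P]_T − [σ]_T + [χ]_T = 2·(-2) − 2·(-1) + (-3) − (-2) + (-1) = -4
  Θ: 2·[W]_Θ − 2·[ζ]_Θ + [P]_Θ − [σ]_Θ + [χ]_Θ = 2·(0) − 2·(-2) + (0) − (0) + (0) = 4
Net dimensions [M⁴ L⁸ T⁻⁴ Θ⁴] ≠ [1] — not dimensionless.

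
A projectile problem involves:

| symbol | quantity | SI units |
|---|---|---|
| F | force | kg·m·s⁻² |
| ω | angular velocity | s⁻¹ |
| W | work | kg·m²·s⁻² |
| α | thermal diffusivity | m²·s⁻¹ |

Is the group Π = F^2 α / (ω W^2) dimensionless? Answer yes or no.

yes

Sum the exponent of each base dimension across the product:
  M: 2·[F]_M − [ω]_M − 2·[W]_M + [α]_M = 2·(1) − (0) − 2·(1) + (0) = 0
  L: 2·[F]_L − [ω]_L − 2·[W]_L + [α]_L = 2·(1) − (0) − 2·(2) + (2) = 0
  T: 2·[F]_T − [ω]_T − 2·[W]_T + [α]_T = 2·(-2) − (-1) − 2·(-2) + (-1) = 0
All base exponents vanish — dimensionless.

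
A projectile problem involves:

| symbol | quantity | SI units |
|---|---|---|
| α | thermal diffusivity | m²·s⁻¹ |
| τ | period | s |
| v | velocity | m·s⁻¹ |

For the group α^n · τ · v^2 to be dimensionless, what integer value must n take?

Balance the L exponent: (2)·n from α, plus (0) + 2·(1) = 2 from the rest, must sum to zero.
2n + 2 = 0, so n = -1.

-1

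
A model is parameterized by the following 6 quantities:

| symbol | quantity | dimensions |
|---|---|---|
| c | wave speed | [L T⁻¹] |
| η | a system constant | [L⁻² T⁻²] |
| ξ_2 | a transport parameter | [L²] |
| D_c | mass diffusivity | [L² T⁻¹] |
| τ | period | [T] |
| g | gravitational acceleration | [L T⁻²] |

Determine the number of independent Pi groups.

4

There are 6 variables and 2 base dimensions (L, T).
The dimension matrix has rank 2.
Independent dimensionless groups: 6 − 2 = 4.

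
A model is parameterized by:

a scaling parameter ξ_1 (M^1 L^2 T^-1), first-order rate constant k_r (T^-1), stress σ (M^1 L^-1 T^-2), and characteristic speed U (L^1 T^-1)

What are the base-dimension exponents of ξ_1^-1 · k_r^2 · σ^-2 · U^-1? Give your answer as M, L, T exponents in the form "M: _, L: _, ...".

M: -3, L: -1, T: 4

Collect each base-dimension exponent across the product:
  M: −(1) + 2·(0) − 2·(1) − (0) = -3
  L: −(2) + 2·(0) − 2·(-1) − (1) = -1
  T: −(-1) + 2·(-1) − 2·(-2) − (-1) = 4
So the dimensions are [M⁻³ L⁻¹ T⁴].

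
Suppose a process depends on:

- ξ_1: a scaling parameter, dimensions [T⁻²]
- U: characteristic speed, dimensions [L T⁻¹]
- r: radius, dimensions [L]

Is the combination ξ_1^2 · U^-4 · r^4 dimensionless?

yes

Sum the exponent of each base dimension across the product:
  L: 2·[ξ_1]_L − 4·[U]_L + 4·[r]_L = 2·(0) − 4·(1) + 4·(1) = 0
  T: 2·[ξ_1]_T − 4·[U]_T + 4·[r]_T = 2·(-2) − 4·(-1) + 4·(0) = 0
All base exponents vanish — dimensionless.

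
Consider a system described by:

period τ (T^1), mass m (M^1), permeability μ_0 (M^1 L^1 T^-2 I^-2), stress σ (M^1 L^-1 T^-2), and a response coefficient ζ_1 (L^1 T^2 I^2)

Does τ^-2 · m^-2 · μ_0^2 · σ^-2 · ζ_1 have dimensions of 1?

Sum the exponent of each base dimension across the product:
  M: −2·[τ]_M − 2·[m]_M + 2·[μ_0]_M − 2·[σ]_M + [ζ_1]_M = −2·(0) − 2·(1) + 2·(1) − 2·(1) + (0) = -2
  L: −2·[τ]_L − 2·[m]_L + 2·[μ_0]_L − 2·[σ]_L + [ζ_1]_L = −2·(0) − 2·(0) + 2·(1) − 2·(-1) + (1) = 5
  T: −2·[τ]_T − 2·[m]_T + 2·[μ_0]_T − 2·[σ]_T + [ζ_1]_T = −2·(1) − 2·(0) + 2·(-2) − 2·(-2) + (2) = 0
  I: −2·[τ]_I − 2·[m]_I + 2·[μ_0]_I − 2·[σ]_I + [ζ_1]_I = −2·(0) − 2·(0) + 2·(-2) − 2·(0) + (2) = -2
Net dimensions [M⁻² L⁵ I⁻²] ≠ [1] — not dimensionless.

no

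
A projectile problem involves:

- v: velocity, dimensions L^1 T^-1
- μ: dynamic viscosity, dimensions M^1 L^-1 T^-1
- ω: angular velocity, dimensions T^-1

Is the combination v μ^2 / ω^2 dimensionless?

Sum the exponent of each base dimension across the product:
  M: [v]_M + 2·[μ]_M − 2·[ω]_M = (0) + 2·(1) − 2·(0) = 2
  L: [v]_L + 2·[μ]_L − 2·[ω]_L = (1) + 2·(-1) − 2·(0) = -1
  T: [v]_T + 2·[μ]_T − 2·[ω]_T = (-1) + 2·(-1) − 2·(-1) = -1
Net dimensions [M² L⁻¹ T⁻¹] ≠ [1] — not dimensionless.

no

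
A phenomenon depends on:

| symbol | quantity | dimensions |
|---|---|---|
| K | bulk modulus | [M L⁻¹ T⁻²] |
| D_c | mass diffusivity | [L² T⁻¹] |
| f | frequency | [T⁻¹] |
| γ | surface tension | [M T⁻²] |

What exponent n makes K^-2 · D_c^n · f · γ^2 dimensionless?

Balance the L exponent: (2)·n from D_c, plus −2·(-1) + (0) + 2·(0) = 2 from the rest, must sum to zero.
2n + 2 = 0, so n = -1.

-1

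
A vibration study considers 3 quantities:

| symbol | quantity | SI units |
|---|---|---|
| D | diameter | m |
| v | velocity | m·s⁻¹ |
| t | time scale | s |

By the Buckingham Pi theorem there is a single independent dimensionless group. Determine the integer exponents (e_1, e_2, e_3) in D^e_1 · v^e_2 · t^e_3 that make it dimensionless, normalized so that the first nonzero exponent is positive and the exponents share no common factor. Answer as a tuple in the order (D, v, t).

L: e_1·(1) + e_2·(1) + e_3·(0) = 0
T: e_1·(0) + e_2·(-1) + e_3·(1) = 0
Solving this homogeneous linear system for the smallest-integer solution (first nonzero entry positive) gives (1, -1, -1).

(1, -1, -1)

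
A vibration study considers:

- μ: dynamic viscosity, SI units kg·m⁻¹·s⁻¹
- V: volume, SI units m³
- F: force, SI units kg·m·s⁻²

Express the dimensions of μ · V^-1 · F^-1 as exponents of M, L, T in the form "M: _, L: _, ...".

Collect each base-dimension exponent across the product:
  M: (1) − (0) − (1) = 0
  L: (-1) − (3) − (1) = -5
  T: (-1) − (0) − (-2) = 1
So the dimensions are [L⁻⁵ T].

M: 0, L: -5, T: 1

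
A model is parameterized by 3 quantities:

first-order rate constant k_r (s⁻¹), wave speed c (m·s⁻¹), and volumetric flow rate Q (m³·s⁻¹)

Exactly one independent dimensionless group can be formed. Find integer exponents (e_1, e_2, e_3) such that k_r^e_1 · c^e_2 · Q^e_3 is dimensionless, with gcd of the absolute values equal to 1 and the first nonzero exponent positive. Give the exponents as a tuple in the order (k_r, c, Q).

(2, -3, 1)

L: e_1·(0) + e_2·(1) + e_3·(3) = 0
T: e_1·(-1) + e_2·(-1) + e_3·(-1) = 0
Solving this homogeneous linear system for the smallest-integer solution (first nonzero entry positive) gives (2, -3, 1).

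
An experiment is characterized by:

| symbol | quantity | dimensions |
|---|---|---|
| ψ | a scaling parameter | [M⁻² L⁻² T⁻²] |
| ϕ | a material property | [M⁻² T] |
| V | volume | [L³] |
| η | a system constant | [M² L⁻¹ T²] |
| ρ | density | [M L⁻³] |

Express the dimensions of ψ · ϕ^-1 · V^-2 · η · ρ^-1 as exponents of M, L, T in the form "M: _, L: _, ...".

Collect each base-dimension exponent across the product:
  M: (-2) − (-2) − 2·(0) + (2) − (1) = 1
  L: (-2) − (0) − 2·(3) + (-1) − (-3) = -6
  T: (-2) − (1) − 2·(0) + (2) − (0) = -1
So the dimensions are [M L⁻⁶ T⁻¹].

M: 1, L: -6, T: -1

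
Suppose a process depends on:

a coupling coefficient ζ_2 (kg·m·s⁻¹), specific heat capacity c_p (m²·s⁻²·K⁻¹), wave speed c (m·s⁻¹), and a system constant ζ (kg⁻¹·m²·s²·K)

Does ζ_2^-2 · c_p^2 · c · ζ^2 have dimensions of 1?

Sum the exponent of each base dimension across the product:
  M: −2·[ζ_2]_M + 2·[c_p]_M + [c]_M + 2·[ζ]_M = −2·(1) + 2·(0) + (0) + 2·(-1) = -4
  L: −2·[ζ_2]_L + 2·[c_p]_L + [c]_L + 2·[ζ]_L = −2·(1) + 2·(2) + (1) + 2·(2) = 7
  T: −2·[ζ_2]_T + 2·[c_p]_T + [c]_T + 2·[ζ]_T = −2·(-1) + 2·(-2) + (-1) + 2·(2) = 1
  Θ: −2·[ζ_2]_Θ + 2·[c_p]_Θ + [c]_Θ + 2·[ζ]_Θ = −2·(0) + 2·(-1) + (0) + 2·(1) = 0
Net dimensions [M⁻⁴ L⁷ T] ≠ [1] — not dimensionless.

no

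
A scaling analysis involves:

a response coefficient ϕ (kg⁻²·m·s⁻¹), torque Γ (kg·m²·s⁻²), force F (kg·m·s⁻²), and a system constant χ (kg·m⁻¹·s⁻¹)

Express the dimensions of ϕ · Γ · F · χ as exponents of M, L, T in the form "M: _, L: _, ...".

Collect each base-dimension exponent across the product:
  M: (-2) + (1) + (1) + (1) = 1
  L: (1) + (2) + (1) + (-1) = 3
  T: (-1) + (-2) + (-2) + (-1) = -6
So the dimensions are [M L³ T⁻⁶].

M: 1, L: 3, T: -6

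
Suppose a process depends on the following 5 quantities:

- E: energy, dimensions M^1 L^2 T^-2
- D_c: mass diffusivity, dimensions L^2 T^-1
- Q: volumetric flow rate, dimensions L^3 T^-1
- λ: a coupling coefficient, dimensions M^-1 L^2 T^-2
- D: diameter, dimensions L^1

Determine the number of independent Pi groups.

2

There are 5 variables and 3 base dimensions (M, L, T).
The dimension matrix has rank 3.
Independent dimensionless groups: 5 − 3 = 2.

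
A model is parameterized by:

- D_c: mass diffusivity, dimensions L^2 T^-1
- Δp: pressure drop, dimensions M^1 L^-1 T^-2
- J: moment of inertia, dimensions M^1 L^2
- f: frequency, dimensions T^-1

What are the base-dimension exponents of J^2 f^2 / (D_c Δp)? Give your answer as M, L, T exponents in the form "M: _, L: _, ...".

M: 1, L: 3, T: 1

Collect each base-dimension exponent across the product:
  M: −(0) − (1) + 2·(1) + 2·(0) = 1
  L: −(2) − (-1) + 2·(2) + 2·(0) = 3
  T: −(-1) − (-2) + 2·(0) + 2·(-1) = 1
So the dimensions are [M L³ T].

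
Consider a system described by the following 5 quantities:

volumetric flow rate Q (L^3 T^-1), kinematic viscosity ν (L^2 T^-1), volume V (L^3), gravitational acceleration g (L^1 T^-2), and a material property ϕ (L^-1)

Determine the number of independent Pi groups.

3

There are 5 variables and 2 base dimensions (L, T).
The dimension matrix has rank 2.
Independent dimensionless groups: 5 − 2 = 3.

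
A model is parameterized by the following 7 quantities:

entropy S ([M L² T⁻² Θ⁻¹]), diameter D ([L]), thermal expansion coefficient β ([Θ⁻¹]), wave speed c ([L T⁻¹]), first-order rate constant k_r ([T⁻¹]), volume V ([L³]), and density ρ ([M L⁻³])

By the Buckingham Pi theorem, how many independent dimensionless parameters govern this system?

3

There are 7 variables and 4 base dimensions (M, L, T, Θ).
The dimension matrix has rank 4.
Independent dimensionless groups: 7 − 4 = 3.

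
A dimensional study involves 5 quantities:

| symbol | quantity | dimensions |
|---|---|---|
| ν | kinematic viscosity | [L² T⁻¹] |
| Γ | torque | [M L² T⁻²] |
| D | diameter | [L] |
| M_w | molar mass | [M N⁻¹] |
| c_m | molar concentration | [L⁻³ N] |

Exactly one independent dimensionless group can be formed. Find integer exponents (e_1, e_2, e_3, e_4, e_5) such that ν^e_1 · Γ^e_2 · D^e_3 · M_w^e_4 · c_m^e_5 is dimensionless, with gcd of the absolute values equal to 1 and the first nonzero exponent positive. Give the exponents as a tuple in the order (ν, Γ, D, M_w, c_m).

(2, -1, 1, 1, 1)

M: e_1·(0) + e_2·(1) + e_3·(0) + e_4·(1) + e_5·(0) = 0
L: e_1·(2) + e_2·(2) + e_3·(1) + e_4·(0) + e_5·(-3) = 0
T: e_1·(-1) + e_2·(-2) + e_3·(0) + e_4·(0) + e_5·(0) = 0
N: e_1·(0) + e_2·(0) + e_3·(0) + e_4·(-1) + e_5·(1) = 0
Solving this homogeneous linear system for the smallest-integer solution (first nonzero entry positive) gives (2, -1, 1, 1, 1).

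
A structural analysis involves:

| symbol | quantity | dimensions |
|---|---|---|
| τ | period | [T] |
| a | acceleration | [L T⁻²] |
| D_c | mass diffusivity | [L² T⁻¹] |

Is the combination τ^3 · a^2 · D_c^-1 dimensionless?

yes

Sum the exponent of each base dimension across the product:
  L: 3·[τ]_L + 2·[a]_L − [D_c]_L = 3·(0) + 2·(1) − (2) = 0
  T: 3·[τ]_T + 2·[a]_T − [D_c]_T = 3·(1) + 2·(-2) − (-1) = 0
All base exponents vanish — dimensionless.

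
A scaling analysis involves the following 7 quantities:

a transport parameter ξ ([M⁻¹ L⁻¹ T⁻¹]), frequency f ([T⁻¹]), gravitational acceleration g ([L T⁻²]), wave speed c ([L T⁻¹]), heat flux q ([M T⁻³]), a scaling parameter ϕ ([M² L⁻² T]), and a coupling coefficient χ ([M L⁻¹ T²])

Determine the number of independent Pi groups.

4

There are 7 variables and 3 base dimensions (M, L, T).
The dimension matrix has rank 3.
Independent dimensionless groups: 7 − 3 = 4.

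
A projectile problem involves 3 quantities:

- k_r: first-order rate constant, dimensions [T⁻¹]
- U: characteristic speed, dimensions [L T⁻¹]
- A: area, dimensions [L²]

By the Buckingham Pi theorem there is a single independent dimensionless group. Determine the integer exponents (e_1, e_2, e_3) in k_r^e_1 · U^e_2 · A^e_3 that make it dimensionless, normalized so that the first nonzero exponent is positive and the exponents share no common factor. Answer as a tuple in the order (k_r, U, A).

L: e_1·(0) + e_2·(1) + e_3·(2) = 0
T: e_1·(-1) + e_2·(-1) + e_3·(0) = 0
Solving this homogeneous linear system for the smallest-integer solution (first nonzero entry positive) gives (2, -2, 1).

(2, -2, 1)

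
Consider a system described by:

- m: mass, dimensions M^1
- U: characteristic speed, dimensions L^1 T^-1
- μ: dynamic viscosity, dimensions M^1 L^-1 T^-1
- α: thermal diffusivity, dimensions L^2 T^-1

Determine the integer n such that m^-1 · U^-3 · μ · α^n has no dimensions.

2

Balance the L exponent: (2)·n from α, plus −(0) − 3·(1) + (-1) = -4 from the rest, must sum to zero.
2n − 4 = 0, so n = 2.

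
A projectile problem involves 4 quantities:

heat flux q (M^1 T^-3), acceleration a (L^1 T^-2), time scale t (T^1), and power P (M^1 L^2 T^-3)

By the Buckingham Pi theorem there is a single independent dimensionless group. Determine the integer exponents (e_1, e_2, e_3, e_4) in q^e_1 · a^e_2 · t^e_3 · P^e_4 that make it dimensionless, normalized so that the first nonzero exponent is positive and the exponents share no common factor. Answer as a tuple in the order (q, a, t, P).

(1, 2, 4, -1)

M: e_1·(1) + e_2·(0) + e_3·(0) + e_4·(1) = 0
L: e_1·(0) + e_2·(1) + e_3·(0) + e_4·(2) = 0
T: e_1·(-3) + e_2·(-2) + e_3·(1) + e_4·(-3) = 0
Solving this homogeneous linear system for the smallest-integer solution (first nonzero entry positive) gives (1, 2, 4, -1).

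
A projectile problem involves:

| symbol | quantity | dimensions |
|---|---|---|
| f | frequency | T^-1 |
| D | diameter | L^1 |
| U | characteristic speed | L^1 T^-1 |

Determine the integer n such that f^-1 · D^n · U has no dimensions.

-1

Balance the L exponent: (1)·n from D, plus −(0) + (1) = 1 from the rest, must sum to zero.
n + 1 = 0, so n = -1.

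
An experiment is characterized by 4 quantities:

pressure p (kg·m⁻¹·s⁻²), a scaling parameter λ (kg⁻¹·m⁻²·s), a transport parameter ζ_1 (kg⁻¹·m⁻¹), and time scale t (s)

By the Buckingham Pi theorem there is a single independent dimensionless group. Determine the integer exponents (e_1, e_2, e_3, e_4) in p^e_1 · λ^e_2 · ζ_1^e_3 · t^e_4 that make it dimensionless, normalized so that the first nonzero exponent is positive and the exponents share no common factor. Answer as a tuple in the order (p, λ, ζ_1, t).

(1, -2, 3, 4)

M: e_1·(1) + e_2·(-1) + e_3·(-1) + e_4·(0) = 0
L: e_1·(-1) + e_2·(-2) + e_3·(-1) + e_4·(0) = 0
T: e_1·(-2) + e_2·(1) + e_3·(0) + e_4·(1) = 0
Solving this homogeneous linear system for the smallest-integer solution (first nonzero entry positive) gives (1, -2, 3, 4).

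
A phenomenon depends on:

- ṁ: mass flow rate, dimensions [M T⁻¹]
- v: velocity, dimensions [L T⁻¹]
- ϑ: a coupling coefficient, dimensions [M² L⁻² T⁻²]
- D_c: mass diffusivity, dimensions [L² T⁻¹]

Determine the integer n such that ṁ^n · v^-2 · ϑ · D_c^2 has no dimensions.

Balance the M exponent: (1)·n from ṁ, plus −2·(0) + (2) + 2·(0) = 2 from the rest, must sum to zero.
n + 2 = 0, so n = -2.

-2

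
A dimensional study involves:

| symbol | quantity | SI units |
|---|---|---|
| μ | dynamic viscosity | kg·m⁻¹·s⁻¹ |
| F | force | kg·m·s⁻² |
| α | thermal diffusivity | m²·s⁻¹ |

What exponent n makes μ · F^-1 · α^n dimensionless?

1

Balance the L exponent: (2)·n from α, plus (-1) − (1) = -2 from the rest, must sum to zero.
2n − 2 = 0, so n = 1.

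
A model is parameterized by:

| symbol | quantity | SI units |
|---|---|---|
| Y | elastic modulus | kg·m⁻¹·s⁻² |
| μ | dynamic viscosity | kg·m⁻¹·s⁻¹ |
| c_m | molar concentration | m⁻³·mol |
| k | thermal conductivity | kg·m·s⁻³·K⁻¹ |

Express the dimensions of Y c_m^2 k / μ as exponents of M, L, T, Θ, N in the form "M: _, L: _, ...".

M: 1, L: -5, T: -4, Θ: -1, N: 2

Collect each base-dimension exponent across the product:
  M: (1) − (1) + 2·(0) + (1) = 1
  L: (-1) − (-1) + 2·(-3) + (1) = -5
  T: (-2) − (-1) + 2·(0) + (-3) = -4
  Θ: (0) − (0) + 2·(0) + (-1) = -1
  N: (0) − (0) + 2·(1) + (0) = 2
So the dimensions are [M L⁻⁵ T⁻⁴ Θ⁻¹ N²].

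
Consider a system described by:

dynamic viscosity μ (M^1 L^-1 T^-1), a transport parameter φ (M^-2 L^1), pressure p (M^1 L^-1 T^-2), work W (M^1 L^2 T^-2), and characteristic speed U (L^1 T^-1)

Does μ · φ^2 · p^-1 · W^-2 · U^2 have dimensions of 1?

Sum the exponent of each base dimension across the product:
  M: [μ]_M + 2·[φ]_M − [p]_M − 2·[W]_M + 2·[U]_M = (1) + 2·(-2) − (1) − 2·(1) + 2·(0) = -6
  L: [μ]_L + 2·[φ]_L − [p]_L − 2·[W]_L + 2·[U]_L = (-1) + 2·(1) − (-1) − 2·(2) + 2·(1) = 0
  T: [μ]_T + 2·[φ]_T − [p]_T − 2·[W]_T + 2·[U]_T = (-1) + 2·(0) − (-2) − 2·(-2) + 2·(-1) = 3
Net dimensions [M⁻⁶ T³] ≠ [1] — not dimensionless.

no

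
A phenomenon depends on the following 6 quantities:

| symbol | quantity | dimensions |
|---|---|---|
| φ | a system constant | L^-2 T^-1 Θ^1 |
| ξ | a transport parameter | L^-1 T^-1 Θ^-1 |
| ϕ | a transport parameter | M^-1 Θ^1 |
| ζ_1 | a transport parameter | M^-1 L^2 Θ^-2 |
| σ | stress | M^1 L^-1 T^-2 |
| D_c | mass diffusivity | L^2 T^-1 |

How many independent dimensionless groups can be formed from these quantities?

2

There are 6 variables and 4 base dimensions (M, L, T, Θ).
The dimension matrix has rank 4.
Independent dimensionless groups: 6 − 4 = 2.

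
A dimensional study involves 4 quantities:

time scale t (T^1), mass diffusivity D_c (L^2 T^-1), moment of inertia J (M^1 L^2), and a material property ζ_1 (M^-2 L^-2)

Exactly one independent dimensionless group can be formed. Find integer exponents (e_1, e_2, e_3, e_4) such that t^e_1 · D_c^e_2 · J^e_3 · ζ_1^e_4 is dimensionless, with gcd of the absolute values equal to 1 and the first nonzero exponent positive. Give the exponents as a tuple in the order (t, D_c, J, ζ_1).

M: e_1·(0) + e_2·(0) + e_3·(1) + e_4·(-2) = 0
L: e_1·(0) + e_2·(2) + e_3·(2) + e_4·(-2) = 0
T: e_1·(1) + e_2·(-1) + e_3·(0) + e_4·(0) = 0
Solving this homogeneous linear system for the smallest-integer solution (first nonzero entry positive) gives (1, 1, -2, -1).

(1, 1, -2, -1)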